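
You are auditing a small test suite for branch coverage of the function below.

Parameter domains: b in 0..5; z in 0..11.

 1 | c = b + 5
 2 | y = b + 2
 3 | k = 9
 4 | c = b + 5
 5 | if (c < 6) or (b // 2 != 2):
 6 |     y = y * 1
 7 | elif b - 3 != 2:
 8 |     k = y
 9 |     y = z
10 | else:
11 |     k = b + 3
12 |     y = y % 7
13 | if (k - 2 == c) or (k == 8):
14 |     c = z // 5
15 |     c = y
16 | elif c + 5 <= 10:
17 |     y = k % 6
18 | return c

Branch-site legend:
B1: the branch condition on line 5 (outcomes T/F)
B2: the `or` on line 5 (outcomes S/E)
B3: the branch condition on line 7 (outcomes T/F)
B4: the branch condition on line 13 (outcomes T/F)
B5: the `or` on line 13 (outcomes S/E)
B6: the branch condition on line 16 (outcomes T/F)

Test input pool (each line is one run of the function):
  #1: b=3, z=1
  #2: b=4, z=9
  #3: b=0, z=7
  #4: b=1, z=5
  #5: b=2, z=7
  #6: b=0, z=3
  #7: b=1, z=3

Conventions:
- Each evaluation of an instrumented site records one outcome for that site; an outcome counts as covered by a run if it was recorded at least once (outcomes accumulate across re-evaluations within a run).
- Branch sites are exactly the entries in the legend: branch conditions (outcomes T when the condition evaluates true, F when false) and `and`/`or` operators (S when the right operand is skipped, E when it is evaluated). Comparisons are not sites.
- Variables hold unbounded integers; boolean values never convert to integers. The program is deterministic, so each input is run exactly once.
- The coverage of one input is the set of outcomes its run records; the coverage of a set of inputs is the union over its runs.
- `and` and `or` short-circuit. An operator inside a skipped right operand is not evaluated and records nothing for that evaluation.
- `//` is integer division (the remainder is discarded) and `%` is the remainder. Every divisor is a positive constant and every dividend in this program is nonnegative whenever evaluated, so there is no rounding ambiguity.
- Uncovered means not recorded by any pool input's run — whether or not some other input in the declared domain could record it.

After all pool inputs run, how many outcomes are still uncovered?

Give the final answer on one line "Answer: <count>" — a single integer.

input #1 (b=3, z=1): events B2->E, B1->T, B5->E, B4->F, B6->F; covers B1=T, B2=E, B4=F, B5=E, B6=F
input #2 (b=4, z=9): events B2->E, B1->F, B3->T, B5->E, B4->F, B6->F; covers B1=F, B2=E, B3=T, B4=F, B5=E, B6=F
input #3 (b=0, z=7): events B2->S, B1->T, B5->E, B4->F, B6->T; covers B1=T, B2=S, B4=F, B5=E, B6=T
input #4 (b=1, z=5): events B2->E, B1->T, B5->E, B4->F, B6->F; covers B1=T, B2=E, B4=F, B5=E, B6=F
input #5 (b=2, z=7): events B2->E, B1->T, B5->S, B4->T; covers B1=T, B2=E, B4=T, B5=S
input #6 (b=0, z=3): events B2->S, B1->T, B5->E, B4->F, B6->T; covers B1=T, B2=S, B4=F, B5=E, B6=T
input #7 (b=1, z=3): events B2->E, B1->T, B5->E, B4->F, B6->F; covers B1=T, B2=E, B4=F, B5=E, B6=F
union over the pool: B1=T, B1=F, B2=S, B2=E, B3=T, B4=T, B4=F, B5=S, B5=E, B6=T, B6=F
uncovered (1 of 12): B3=F

Answer: 1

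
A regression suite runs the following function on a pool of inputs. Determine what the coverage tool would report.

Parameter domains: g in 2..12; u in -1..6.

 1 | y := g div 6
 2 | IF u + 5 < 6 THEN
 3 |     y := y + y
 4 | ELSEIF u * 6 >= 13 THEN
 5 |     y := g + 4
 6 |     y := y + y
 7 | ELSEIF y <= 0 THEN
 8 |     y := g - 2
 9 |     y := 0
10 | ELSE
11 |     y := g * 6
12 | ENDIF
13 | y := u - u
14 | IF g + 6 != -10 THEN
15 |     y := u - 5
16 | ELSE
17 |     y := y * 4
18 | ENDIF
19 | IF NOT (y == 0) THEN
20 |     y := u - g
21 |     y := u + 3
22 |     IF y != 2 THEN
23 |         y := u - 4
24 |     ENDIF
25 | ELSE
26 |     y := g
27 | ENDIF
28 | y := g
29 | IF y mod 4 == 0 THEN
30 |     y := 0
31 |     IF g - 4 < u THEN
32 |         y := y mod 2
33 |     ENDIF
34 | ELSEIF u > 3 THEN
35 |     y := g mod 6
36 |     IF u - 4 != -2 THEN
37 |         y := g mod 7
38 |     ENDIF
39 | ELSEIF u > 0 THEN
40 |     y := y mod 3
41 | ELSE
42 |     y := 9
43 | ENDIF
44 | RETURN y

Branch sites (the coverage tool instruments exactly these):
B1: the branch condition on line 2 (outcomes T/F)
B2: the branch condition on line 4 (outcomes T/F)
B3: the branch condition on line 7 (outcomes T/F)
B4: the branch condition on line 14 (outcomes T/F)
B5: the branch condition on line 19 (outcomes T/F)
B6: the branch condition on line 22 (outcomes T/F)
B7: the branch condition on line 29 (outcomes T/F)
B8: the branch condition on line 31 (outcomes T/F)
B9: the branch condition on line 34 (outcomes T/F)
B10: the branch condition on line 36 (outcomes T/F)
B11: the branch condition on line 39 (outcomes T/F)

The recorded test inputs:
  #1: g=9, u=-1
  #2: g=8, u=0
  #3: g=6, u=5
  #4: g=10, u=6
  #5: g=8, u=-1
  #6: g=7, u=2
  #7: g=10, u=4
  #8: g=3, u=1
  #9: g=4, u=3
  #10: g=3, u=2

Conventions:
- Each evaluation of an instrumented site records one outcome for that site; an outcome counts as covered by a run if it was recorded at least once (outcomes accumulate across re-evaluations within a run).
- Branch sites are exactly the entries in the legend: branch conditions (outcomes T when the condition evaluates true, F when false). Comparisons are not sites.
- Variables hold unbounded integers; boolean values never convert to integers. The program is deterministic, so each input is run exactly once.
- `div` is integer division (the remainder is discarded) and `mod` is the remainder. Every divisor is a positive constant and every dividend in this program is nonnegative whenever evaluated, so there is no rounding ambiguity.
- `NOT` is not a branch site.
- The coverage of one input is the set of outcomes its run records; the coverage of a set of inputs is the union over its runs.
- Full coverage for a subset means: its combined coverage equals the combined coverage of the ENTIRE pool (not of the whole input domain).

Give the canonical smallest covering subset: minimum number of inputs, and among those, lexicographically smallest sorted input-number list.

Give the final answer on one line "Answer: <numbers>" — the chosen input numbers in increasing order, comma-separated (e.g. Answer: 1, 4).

input #1 (g=9, u=-1): covers B1=T, B4=T, B5=T, B6=F, B7=F, B9=F, B11=F
input #2 (g=8, u=0): covers B1=T, B4=T, B5=T, B6=T, B7=T, B8=F
input #3 (g=6, u=5): covers B1=F, B2=T, B4=T, B5=F, B7=F, B9=T, B10=T
input #4 (g=10, u=6): covers B1=F, B2=T, B4=T, B5=T, B6=T, B7=F, B9=T, B10=T
input #5 (g=8, u=-1): covers B1=T, B4=T, B5=T, B6=F, B7=T, B8=F
input #6 (g=7, u=2): covers B1=F, B2=F, B3=F, B4=T, B5=T, B6=T, B7=F, B9=F, B11=T
input #7 (g=10, u=4): covers B1=F, B2=T, B4=T, B5=T, B6=T, B7=F, B9=T, B10=T
input #8 (g=3, u=1): covers B1=F, B2=F, B3=T, B4=T, B5=T, B6=T, B7=F, B9=F, B11=T
input #9 (g=4, u=3): covers B1=F, B2=T, B4=T, B5=T, B6=T, B7=T, B8=T
input #10 (g=3, u=2): covers B1=F, B2=F, B3=T, B4=T, B5=T, B6=T, B7=F, B9=F, B11=T
union over all inputs: B1=T, B1=F, B2=T, B2=F, B3=T, B3=F, B4=T, B5=T, B5=F, B6=T, B6=F, B7=T, B7=F, B8=T, B8=F, B9=T, B9=F, B10=T, B11=T, B11=F (20 outcomes)
no size-1 subset reaches all 20 outcomes (best union: 9/20)
no size-2 subset reaches all 20 outcomes (best union: 13/20)
no size-3 subset reaches all 20 outcomes (best union: 17/20)
no size-4 subset reaches all 20 outcomes (best union: 18/20)
no size-5 subset reaches all 20 outcomes (best union: 19/20)
size 6: inputs {1, 2, 3, 6, 8, 9} cover all 20 outcomes, and no lexicographically smaller subset of this size does

Answer: 1, 2, 3, 6, 8, 9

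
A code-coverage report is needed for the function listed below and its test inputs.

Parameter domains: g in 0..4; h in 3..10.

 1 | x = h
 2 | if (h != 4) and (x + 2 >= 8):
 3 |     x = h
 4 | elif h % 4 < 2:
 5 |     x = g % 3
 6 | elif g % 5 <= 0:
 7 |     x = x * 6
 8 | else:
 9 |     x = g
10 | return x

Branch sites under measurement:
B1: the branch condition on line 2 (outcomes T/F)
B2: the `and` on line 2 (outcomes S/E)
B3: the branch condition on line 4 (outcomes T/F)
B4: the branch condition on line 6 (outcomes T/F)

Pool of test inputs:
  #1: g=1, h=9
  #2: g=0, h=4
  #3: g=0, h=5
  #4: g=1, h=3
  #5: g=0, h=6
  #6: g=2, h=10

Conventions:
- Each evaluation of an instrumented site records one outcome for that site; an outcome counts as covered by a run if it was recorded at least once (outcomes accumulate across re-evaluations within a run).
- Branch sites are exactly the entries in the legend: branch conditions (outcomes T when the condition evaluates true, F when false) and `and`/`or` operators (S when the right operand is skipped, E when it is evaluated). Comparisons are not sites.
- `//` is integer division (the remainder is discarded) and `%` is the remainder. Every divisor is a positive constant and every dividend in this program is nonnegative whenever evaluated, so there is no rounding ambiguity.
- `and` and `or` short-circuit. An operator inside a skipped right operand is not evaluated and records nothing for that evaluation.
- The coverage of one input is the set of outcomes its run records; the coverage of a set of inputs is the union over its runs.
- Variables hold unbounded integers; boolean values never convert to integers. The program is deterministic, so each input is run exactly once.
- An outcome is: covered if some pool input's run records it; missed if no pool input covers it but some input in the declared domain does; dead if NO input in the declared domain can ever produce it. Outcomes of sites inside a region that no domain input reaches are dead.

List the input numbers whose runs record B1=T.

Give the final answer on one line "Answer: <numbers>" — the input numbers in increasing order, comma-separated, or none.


input #1 (g=1, h=9): hits B1=T
input #2 (g=0, h=4): never hits B1=T
input #3 (g=0, h=5): never hits B1=T
input #4 (g=1, h=3): never hits B1=T
input #5 (g=0, h=6): hits B1=T
input #6 (g=2, h=10): hits B1=T
Answer: 1, 5, 6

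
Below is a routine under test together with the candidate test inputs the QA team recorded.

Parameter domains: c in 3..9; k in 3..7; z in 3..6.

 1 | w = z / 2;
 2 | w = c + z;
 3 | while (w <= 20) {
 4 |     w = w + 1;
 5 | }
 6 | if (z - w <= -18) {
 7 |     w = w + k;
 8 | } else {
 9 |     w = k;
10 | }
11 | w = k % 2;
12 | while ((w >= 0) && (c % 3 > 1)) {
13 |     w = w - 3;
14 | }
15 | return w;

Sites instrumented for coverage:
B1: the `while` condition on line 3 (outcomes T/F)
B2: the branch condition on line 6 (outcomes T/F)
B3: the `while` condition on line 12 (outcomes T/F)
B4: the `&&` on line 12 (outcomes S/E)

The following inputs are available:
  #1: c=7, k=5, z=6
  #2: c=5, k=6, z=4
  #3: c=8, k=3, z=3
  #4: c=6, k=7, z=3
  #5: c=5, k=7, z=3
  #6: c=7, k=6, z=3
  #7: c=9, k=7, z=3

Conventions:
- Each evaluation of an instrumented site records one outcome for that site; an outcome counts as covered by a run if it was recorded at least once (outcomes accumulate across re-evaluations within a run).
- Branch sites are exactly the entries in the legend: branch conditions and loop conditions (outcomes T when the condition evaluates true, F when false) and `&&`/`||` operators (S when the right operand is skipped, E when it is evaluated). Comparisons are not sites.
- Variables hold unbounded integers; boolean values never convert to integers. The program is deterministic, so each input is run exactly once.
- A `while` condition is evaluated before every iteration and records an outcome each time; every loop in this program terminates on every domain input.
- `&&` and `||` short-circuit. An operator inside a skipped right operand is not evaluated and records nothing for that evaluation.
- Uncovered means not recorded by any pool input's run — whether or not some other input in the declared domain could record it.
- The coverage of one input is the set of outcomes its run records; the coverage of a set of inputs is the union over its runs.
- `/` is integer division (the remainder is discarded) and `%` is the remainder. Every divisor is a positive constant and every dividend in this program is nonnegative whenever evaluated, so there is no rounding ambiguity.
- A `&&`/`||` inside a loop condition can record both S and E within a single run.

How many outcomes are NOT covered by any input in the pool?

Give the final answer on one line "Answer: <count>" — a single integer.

#1 (c=7, k=5, z=6) -> B1->T, B1->T, B1->T, B1->T, B1->T, B1->T, B1->T, B1->T, B1->F, B2->F, B4->E, B3->F; covered: B1=T, B1=F, B2=F, B3=F, B4=E
#2 (c=5, k=6, z=4) -> B1->T, B1->T, B1->T, B1->T, B1->T, B1->T, B1->T, B1->T, B1->T, B1->T, B1->T, B1->T, B1->F, B2->F, ...; covered: B1=T, B1=F, B2=F, B3=T, B3=F, B4=S, B4=E
#3 (c=8, k=3, z=3) -> B1->T, B1->T, B1->T, B1->T, B1->T, B1->T, B1->T, B1->T, B1->T, B1->T, B1->F, B2->T, B4->E, B3->T, ...; covered: B1=T, B1=F, B2=T, B3=T, B3=F, B4=S, B4=E
#4 (c=6, k=7, z=3) -> B1->T, B1->T, B1->T, B1->T, B1->T, B1->T, B1->T, B1->T, B1->T, B1->T, B1->T, B1->T, B1->F, B2->T, ...; covered: B1=T, B1=F, B2=T, B3=F, B4=E
#5 (c=5, k=7, z=3) -> B1->T, B1->T, B1->T, B1->T, B1->T, B1->T, B1->T, B1->T, B1->T, B1->T, B1->T, B1->T, B1->T, B1->F, ...; covered: B1=T, B1=F, B2=T, B3=T, B3=F, B4=S, B4=E
#6 (c=7, k=6, z=3) -> B1->T, B1->T, B1->T, B1->T, B1->T, B1->T, B1->T, B1->T, B1->T, B1->T, B1->T, B1->F, B2->T, B4->E, ...; covered: B1=T, B1=F, B2=T, B3=F, B4=E
#7 (c=9, k=7, z=3) -> B1->T, B1->T, B1->T, B1->T, B1->T, B1->T, B1->T, B1->T, B1->T, B1->F, B2->T, B4->E, B3->F; covered: B1=T, B1=F, B2=T, B3=F, B4=E
union over the pool: B1=T, B1=F, B2=T, B2=F, B3=T, B3=F, B4=S, B4=E
uncovered (0 of 8): none

Answer: 0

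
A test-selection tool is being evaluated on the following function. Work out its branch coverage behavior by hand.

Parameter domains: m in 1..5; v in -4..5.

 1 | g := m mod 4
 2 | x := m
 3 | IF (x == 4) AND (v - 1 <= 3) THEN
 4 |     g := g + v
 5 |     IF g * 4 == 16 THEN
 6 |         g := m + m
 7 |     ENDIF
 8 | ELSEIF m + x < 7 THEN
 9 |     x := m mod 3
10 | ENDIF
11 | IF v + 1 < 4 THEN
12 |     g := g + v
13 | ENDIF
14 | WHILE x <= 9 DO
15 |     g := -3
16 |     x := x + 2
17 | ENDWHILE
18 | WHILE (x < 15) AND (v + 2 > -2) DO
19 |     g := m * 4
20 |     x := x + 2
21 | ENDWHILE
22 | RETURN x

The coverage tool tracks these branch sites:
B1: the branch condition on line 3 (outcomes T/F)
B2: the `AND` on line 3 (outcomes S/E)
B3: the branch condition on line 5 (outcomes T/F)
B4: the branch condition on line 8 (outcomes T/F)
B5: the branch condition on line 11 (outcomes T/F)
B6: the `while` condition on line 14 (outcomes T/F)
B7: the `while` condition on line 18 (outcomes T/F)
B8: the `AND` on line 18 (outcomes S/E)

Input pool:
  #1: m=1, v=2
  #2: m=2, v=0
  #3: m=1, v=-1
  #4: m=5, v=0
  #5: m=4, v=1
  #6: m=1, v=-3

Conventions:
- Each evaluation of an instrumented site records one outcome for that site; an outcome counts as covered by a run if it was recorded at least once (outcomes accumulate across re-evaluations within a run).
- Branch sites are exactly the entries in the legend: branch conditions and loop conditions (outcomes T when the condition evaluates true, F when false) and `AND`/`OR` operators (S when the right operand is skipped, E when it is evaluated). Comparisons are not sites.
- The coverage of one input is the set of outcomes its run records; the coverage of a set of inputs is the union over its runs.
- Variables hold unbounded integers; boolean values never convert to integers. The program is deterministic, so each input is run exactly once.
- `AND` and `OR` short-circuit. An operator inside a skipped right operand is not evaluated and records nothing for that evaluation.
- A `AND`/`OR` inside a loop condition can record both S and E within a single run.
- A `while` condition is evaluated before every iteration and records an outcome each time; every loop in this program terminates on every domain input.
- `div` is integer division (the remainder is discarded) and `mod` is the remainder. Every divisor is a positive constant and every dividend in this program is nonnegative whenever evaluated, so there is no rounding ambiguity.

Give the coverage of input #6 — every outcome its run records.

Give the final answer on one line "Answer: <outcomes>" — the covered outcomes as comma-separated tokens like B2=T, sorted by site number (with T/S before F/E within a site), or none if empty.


Tracing the run of input #6 (m=1, v=-3):
  B2->S, B1->F, B4->T, B5->T, B6->T, B6->T, B6->T, B6->T, B6->T, B6->F
  B8->E, B7->T, B8->E, B7->T, B8->S, B7->F
deduplicating events, the covered set is: B1=F, B2=S, B4=T, B5=T, B6=T, B6=F, B7=T, B7=F, B8=S, B8=E
Answer: B1=F, B2=S, B4=T, B5=T, B6=T, B6=F, B7=T, B7=F, B8=S, B8=E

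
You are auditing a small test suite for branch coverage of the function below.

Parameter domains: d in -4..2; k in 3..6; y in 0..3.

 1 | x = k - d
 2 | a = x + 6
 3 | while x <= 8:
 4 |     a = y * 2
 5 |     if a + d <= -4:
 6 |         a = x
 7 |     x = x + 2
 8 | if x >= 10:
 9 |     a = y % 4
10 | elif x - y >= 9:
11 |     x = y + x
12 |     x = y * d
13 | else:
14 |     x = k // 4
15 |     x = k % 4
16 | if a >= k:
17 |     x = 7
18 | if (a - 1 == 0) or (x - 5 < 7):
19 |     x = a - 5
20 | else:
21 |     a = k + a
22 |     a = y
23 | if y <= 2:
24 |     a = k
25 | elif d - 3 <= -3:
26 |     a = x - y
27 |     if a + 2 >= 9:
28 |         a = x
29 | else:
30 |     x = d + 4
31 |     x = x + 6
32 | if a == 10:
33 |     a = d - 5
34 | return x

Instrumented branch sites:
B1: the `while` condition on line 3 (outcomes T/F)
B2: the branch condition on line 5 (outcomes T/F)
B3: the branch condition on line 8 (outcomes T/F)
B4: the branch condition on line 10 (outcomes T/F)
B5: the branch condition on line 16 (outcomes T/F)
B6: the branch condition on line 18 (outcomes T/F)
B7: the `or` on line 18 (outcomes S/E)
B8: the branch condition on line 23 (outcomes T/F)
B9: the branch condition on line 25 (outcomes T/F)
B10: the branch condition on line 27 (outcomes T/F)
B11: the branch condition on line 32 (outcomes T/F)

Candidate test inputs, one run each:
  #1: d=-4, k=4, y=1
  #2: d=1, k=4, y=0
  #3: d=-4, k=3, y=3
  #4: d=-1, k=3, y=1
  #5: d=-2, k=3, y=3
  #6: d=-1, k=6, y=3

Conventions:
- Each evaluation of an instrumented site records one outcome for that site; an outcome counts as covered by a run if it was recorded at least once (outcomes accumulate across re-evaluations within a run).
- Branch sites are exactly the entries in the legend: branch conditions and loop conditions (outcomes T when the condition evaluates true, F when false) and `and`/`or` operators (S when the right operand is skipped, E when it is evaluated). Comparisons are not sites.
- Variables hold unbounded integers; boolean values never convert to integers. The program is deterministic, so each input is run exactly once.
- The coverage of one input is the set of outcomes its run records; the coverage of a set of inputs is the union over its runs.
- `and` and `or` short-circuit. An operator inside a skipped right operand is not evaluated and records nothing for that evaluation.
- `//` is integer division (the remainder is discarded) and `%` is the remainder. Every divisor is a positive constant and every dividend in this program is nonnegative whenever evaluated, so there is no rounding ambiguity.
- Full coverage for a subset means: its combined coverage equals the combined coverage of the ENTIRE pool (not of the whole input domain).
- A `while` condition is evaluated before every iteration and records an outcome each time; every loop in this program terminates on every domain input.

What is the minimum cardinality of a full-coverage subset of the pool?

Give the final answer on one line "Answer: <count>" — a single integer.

input #1, d=-4, k=4, y=1: outcomes B1=T, B1=F, B2=F, B3=T, B5=F, B6=T, B7=S, B8=T, B11=F
input #2, d=1, k=4, y=0: outcomes B1=T, B1=F, B2=F, B3=F, B4=T, B5=F, B6=T, B7=E, B8=T, B11=F
input #3, d=-4, k=3, y=3: outcomes B1=T, B1=F, B2=F, B3=F, B4=F, B5=T, B6=T, B7=E, B8=F, B9=T, B10=F, B11=F
input #4, d=-1, k=3, y=1: outcomes B1=T, B1=F, B2=F, B3=T, B5=F, B6=T, B7=S, B8=T, B11=F
input #5, d=-2, k=3, y=3: outcomes B1=T, B1=F, B2=F, B3=F, B4=F, B5=T, B6=T, B7=E, B8=F, B9=T, B10=F, B11=F
input #6, d=-1, k=6, y=3: outcomes B1=T, B1=F, B2=F, B3=F, B4=F, B5=T, B6=T, B7=E, B8=F, B9=T, B10=F, B11=F
pool-wide coverage (17 outcomes): B1=T, B1=F, B2=F, B3=T, B3=F, B4=T, B4=F, B5=T, B5=F, B6=T, B7=S, B7=E, B8=T, B8=F, B9=T, B10=F, B11=F
every size-1 subset falls short of the 17 outcomes (best: 12/17)
every size-2 subset falls short of the 17 outcomes (best: 16/17)
the canonical winner is {1, 2, 3}: size 3, full 17-outcome coverage, earliest index list among size-3 covers

Answer: 3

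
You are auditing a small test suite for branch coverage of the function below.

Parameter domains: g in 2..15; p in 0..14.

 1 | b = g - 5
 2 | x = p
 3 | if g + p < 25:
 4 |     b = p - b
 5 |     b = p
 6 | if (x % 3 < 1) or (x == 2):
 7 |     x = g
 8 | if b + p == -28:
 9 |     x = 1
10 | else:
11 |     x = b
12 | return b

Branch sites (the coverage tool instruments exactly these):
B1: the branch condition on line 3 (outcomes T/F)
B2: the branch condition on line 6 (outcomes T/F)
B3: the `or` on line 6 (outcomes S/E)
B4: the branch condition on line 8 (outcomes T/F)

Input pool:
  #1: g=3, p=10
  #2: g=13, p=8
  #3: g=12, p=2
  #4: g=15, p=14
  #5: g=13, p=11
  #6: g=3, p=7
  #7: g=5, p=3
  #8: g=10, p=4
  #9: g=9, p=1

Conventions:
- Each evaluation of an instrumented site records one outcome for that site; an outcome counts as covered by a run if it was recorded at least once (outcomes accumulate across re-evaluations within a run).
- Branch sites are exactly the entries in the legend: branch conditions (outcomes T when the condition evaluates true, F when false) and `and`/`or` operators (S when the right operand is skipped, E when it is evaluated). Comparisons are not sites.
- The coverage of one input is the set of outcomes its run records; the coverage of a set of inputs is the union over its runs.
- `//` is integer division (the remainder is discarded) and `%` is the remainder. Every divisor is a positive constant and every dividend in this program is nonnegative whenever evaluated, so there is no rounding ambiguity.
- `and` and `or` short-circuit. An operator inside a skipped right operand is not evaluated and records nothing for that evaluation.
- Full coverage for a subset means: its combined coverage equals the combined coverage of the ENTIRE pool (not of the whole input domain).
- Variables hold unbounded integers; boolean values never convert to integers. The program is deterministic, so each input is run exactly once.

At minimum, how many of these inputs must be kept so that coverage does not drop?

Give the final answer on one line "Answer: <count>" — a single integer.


input #1, g=3, p=10: outcomes B1=T, B2=F, B3=E, B4=F
input #2, g=13, p=8: outcomes B1=T, B2=F, B3=E, B4=F
input #3, g=12, p=2: outcomes B1=T, B2=T, B3=E, B4=F
input #4, g=15, p=14: outcomes B1=F, B2=F, B3=E, B4=F
input #5, g=13, p=11: outcomes B1=T, B2=F, B3=E, B4=F
input #6, g=3, p=7: outcomes B1=T, B2=F, B3=E, B4=F
input #7, g=5, p=3: outcomes B1=T, B2=T, B3=S, B4=F
input #8, g=10, p=4: outcomes B1=T, B2=F, B3=E, B4=F
input #9, g=9, p=1: outcomes B1=T, B2=F, B3=E, B4=F
together the pool reaches 7 outcomes: B1=T, B1=F, B2=T, B2=F, B3=S, B3=E, B4=F
checked all size-1 subsets: none covers 7 outcomes (max 4/7)
at size 2, {4, 7} reaches all 7 outcomes; every lexicographically earlier size-2 subset fails
Answer: 2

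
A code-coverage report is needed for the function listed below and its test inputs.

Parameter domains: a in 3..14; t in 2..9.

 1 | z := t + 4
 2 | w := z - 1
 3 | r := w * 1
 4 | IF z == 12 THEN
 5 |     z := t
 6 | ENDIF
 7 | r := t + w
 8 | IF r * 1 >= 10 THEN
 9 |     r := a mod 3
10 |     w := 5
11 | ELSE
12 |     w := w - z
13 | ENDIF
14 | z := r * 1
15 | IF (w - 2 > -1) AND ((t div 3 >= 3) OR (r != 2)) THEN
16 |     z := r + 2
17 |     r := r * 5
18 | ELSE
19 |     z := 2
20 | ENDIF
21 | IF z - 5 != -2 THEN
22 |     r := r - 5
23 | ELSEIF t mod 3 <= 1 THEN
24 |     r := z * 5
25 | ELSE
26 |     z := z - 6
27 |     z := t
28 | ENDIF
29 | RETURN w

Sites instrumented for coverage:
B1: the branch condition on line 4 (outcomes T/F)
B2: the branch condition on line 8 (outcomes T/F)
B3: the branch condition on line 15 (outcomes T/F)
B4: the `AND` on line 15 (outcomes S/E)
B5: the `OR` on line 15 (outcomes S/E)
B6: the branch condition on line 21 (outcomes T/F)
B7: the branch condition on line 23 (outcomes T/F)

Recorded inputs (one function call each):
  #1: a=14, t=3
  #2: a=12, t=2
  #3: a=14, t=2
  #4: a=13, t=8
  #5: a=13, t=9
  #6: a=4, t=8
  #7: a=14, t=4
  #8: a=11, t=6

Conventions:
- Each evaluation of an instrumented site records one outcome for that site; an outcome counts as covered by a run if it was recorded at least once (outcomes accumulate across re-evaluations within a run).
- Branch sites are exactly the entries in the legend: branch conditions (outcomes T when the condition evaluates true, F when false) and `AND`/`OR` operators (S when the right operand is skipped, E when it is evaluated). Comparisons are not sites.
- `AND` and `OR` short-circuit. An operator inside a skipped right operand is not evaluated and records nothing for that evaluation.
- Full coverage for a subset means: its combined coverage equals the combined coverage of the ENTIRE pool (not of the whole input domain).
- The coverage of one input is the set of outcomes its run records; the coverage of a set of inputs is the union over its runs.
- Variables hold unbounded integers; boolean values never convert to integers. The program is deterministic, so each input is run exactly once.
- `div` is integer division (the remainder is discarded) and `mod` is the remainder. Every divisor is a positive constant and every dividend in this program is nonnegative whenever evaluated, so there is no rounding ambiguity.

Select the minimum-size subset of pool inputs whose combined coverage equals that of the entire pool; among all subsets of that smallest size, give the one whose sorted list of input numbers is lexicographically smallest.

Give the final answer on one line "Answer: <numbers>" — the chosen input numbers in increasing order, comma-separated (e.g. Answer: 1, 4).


input #1 (a=14, t=3): events B1->F, B2->F, B4->S, B3->F, B6->T; covers B1=F, B2=F, B3=F, B4=S, B6=T
input #2 (a=12, t=2): events B1->F, B2->F, B4->S, B3->F, B6->T; covers B1=F, B2=F, B3=F, B4=S, B6=T
input #3 (a=14, t=2): events B1->F, B2->F, B4->S, B3->F, B6->T; covers B1=F, B2=F, B3=F, B4=S, B6=T
input #4 (a=13, t=8): events B1->T, B2->T, B4->E, B5->E, B3->T, B6->F, B7->F; covers B1=T, B2=T, B3=T, B4=E, B5=E, B6=F, B7=F
input #5 (a=13, t=9): events B1->F, B2->T, B4->E, B5->S, B3->T, B6->F, B7->T; covers B1=F, B2=T, B3=T, B4=E, B5=S, B6=F, B7=T
input #6 (a=4, t=8): events B1->T, B2->T, B4->E, B5->E, B3->T, B6->F, B7->F; covers B1=T, B2=T, B3=T, B4=E, B5=E, B6=F, B7=F
input #7 (a=14, t=4): events B1->F, B2->T, B4->E, B5->E, B3->F, B6->T; covers B1=F, B2=T, B3=F, B4=E, B5=E, B6=T
input #8 (a=11, t=6): events B1->F, B2->T, B4->E, B5->E, B3->F, B6->T; covers B1=F, B2=T, B3=F, B4=E, B5=E, B6=T
together the pool reaches 14 outcomes: B1=T, B1=F, B2=T, B2=F, B3=T, B3=F, B4=S, B4=E, B5=S, B5=E, B6=T, B6=F, B7=T, B7=F
size 1 is not enough: best union over all size-1 subsets is 7/14
size 2 is not enough: best union over all size-2 subsets is 12/14
inputs {1, 4, 5} (size 3) cover everything; no size-3 subset with a lexicographically smaller index list covers all 14
Answer: 1, 4, 5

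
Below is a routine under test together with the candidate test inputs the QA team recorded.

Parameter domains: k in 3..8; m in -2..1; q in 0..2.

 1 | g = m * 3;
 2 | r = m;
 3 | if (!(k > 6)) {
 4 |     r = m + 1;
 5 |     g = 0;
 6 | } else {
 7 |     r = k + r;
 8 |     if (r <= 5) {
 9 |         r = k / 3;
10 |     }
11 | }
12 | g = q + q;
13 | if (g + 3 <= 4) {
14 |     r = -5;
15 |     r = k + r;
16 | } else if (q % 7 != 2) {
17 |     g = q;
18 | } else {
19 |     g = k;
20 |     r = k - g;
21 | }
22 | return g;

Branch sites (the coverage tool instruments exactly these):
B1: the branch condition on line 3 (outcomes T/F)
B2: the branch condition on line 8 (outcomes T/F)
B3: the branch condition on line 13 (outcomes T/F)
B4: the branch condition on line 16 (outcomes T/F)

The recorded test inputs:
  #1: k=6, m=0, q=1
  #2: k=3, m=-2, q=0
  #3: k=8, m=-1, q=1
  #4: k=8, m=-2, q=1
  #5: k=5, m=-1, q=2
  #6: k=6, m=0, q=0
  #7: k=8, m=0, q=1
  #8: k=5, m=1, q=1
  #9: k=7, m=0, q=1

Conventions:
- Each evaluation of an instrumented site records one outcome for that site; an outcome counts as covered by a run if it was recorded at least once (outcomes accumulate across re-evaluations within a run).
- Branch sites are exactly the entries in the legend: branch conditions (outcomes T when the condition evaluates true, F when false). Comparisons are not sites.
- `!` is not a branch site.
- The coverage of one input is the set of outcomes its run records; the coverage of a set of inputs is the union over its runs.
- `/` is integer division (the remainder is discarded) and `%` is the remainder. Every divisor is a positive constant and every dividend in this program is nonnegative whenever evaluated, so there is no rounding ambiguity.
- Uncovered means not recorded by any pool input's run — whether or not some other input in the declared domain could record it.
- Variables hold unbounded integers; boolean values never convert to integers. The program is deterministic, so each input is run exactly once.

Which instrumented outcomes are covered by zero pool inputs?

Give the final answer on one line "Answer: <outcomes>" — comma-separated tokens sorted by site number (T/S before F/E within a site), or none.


test 1 (k=6, m=0, q=1) hits B1=T, B3=F, B4=T
test 2 (k=3, m=-2, q=0) hits B1=T, B3=T
test 3 (k=8, m=-1, q=1) hits B1=F, B2=F, B3=F, B4=T
test 4 (k=8, m=-2, q=1) hits B1=F, B2=F, B3=F, B4=T
test 5 (k=5, m=-1, q=2) hits B1=T, B3=F, B4=F
test 6 (k=6, m=0, q=0) hits B1=T, B3=T
test 7 (k=8, m=0, q=1) hits B1=F, B2=F, B3=F, B4=T
test 8 (k=5, m=1, q=1) hits B1=T, B3=F, B4=T
test 9 (k=7, m=0, q=1) hits B1=F, B2=F, B3=F, B4=T
union over the pool: B1=T, B1=F, B2=F, B3=T, B3=F, B4=T, B4=F
uncovered (1 of 8): B2=T
Answer: B2=T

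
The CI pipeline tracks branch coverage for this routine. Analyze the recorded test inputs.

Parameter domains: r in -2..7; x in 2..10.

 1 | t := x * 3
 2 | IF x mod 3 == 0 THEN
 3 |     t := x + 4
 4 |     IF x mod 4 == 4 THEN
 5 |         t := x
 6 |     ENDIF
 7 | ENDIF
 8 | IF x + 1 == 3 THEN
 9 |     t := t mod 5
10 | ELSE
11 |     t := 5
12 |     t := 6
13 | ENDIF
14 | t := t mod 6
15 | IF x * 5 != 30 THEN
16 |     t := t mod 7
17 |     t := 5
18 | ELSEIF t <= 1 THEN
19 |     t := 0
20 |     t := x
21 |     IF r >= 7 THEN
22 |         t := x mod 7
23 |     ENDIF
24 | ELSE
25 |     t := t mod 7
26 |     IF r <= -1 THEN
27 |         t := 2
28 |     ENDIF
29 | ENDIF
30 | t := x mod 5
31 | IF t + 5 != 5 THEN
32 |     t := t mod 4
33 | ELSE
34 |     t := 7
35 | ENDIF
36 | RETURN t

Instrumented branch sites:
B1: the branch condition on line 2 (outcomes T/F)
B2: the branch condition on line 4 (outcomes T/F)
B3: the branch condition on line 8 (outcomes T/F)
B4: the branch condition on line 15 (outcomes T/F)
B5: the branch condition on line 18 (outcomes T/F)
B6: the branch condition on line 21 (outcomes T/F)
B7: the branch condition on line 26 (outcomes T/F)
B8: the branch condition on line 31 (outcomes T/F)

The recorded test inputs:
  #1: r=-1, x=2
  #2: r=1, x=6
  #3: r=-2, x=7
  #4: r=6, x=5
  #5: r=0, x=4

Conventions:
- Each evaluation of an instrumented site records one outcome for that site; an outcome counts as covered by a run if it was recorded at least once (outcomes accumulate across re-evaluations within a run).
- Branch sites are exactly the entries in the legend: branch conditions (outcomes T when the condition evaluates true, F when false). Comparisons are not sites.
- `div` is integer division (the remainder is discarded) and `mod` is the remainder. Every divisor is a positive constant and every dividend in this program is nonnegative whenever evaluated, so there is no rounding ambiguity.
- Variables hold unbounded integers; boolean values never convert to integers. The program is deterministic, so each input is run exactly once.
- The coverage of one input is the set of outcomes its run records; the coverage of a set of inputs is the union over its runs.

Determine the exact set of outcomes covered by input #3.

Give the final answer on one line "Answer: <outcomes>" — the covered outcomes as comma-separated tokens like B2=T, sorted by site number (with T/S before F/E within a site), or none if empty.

Tracing the run of input #3 (r=-2, x=7):
  B1->F, B3->F, B4->T, B8->T
distinct outcomes covered: B1=F, B3=F, B4=T, B8=T

Answer: B1=F, B3=F, B4=T, B8=T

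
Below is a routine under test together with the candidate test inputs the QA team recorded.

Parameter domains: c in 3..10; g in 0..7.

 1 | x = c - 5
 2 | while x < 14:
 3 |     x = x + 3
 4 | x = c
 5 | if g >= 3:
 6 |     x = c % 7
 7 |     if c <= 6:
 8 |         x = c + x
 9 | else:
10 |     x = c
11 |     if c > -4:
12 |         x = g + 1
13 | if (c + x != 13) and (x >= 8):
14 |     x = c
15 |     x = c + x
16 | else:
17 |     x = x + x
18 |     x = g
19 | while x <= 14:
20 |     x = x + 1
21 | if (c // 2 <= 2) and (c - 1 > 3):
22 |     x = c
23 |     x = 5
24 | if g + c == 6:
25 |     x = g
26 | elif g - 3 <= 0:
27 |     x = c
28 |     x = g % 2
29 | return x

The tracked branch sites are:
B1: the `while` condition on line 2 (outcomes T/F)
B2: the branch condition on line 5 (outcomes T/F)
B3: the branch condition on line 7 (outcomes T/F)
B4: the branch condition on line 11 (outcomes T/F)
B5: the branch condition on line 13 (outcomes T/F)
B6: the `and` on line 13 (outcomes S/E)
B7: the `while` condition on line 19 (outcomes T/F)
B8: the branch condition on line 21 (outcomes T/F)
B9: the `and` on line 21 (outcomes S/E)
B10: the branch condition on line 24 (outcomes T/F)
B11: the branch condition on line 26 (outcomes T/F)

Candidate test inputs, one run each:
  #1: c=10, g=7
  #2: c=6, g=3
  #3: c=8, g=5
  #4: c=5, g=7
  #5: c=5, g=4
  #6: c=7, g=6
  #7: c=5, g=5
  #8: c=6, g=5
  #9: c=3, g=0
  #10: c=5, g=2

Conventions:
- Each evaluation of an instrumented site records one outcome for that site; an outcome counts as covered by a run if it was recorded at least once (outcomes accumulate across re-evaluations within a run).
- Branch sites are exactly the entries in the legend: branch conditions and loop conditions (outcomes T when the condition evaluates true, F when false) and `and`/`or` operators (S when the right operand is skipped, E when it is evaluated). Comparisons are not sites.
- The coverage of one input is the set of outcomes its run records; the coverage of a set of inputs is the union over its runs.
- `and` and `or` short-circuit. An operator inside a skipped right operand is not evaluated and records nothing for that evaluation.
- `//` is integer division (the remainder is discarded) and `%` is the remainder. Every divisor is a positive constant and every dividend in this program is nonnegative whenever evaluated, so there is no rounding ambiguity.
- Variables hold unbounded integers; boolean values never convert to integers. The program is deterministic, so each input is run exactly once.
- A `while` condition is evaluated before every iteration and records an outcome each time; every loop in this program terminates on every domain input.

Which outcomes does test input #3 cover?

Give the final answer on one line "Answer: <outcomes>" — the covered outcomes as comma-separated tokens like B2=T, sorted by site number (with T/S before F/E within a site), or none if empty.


Running input #3 (c=8, g=5), event by event:
  B1->T, B1->T, B1->T, B1->T, B1->F, B2->T, B3->F, B6->E, B5->F, B7->T
  B7->T, B7->T, B7->T, B7->T, B7->T, B7->T, B7->T, B7->T, B7->T, B7->F
  B9->S, B8->F, B10->F, B11->F
distinct outcomes covered: B1=T, B1=F, B2=T, B3=F, B5=F, B6=E, B7=T, B7=F, B8=F, B9=S, B10=F, B11=F
Answer: B1=T, B1=F, B2=T, B3=F, B5=F, B6=E, B7=T, B7=F, B8=F, B9=S, B10=F, B11=F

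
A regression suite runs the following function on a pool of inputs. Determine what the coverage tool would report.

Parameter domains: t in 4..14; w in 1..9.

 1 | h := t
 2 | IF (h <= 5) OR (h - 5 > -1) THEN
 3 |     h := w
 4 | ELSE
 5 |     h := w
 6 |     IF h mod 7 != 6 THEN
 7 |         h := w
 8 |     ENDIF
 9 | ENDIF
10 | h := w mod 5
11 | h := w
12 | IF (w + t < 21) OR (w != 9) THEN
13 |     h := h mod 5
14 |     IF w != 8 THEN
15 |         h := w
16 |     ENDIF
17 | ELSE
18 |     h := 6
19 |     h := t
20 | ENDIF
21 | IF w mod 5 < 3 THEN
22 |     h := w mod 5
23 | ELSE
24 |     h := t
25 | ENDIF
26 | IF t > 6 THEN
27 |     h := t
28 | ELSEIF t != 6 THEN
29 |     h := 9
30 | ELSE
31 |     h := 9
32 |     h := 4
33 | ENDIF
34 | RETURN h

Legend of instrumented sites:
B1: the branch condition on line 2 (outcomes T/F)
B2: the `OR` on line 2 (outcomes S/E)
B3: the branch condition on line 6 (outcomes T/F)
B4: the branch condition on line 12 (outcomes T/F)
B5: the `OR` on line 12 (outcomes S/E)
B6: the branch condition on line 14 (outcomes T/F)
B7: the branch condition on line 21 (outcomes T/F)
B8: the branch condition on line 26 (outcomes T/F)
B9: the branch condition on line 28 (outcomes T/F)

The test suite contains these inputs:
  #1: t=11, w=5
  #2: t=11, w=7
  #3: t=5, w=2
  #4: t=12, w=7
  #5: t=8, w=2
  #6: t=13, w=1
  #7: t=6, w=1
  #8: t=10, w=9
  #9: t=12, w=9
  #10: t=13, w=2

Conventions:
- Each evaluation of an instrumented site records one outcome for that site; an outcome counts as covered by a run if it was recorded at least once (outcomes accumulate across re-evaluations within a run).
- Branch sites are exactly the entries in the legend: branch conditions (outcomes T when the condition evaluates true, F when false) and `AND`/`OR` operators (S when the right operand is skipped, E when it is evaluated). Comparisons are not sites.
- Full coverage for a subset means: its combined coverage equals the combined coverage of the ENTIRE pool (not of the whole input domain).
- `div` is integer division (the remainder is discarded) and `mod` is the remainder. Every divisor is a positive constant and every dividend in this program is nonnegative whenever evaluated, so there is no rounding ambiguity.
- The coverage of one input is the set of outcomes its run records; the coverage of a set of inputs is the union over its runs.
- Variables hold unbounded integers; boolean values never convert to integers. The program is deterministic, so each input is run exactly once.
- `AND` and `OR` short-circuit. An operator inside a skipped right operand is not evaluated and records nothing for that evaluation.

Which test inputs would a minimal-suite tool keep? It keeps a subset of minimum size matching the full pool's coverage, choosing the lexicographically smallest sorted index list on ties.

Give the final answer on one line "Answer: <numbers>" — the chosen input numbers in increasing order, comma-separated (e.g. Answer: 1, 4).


input #1, t=11, w=5: events B2->E, B1->T, B5->S, B4->T, B6->T, B7->T, B8->T; outcomes B1=T, B2=E, B4=T, B5=S, B6=T, B7=T, B8=T
input #2, t=11, w=7: events B2->E, B1->T, B5->S, B4->T, B6->T, B7->T, B8->T; outcomes B1=T, B2=E, B4=T, B5=S, B6=T, B7=T, B8=T
input #3, t=5, w=2: events B2->S, B1->T, B5->S, B4->T, B6->T, B7->T, B8->F, B9->T; outcomes B1=T, B2=S, B4=T, B5=S, B6=T, B7=T, B8=F, B9=T
input #4, t=12, w=7: events B2->E, B1->T, B5->S, B4->T, B6->T, B7->T, B8->T; outcomes B1=T, B2=E, B4=T, B5=S, B6=T, B7=T, B8=T
input #5, t=8, w=2: events B2->E, B1->T, B5->S, B4->T, B6->T, B7->T, B8->T; outcomes B1=T, B2=E, B4=T, B5=S, B6=T, B7=T, B8=T
input #6, t=13, w=1: events B2->E, B1->T, B5->S, B4->T, B6->T, B7->T, B8->T; outcomes B1=T, B2=E, B4=T, B5=S, B6=T, B7=T, B8=T
input #7, t=6, w=1: events B2->E, B1->T, B5->S, B4->T, B6->T, B7->T, B8->F, B9->F; outcomes B1=T, B2=E, B4=T, B5=S, B6=T, B7=T, B8=F, B9=F
input #8, t=10, w=9: events B2->E, B1->T, B5->S, B4->T, B6->T, B7->F, B8->T; outcomes B1=T, B2=E, B4=T, B5=S, B6=T, B7=F, B8=T
input #9, t=12, w=9: events B2->E, B1->T, B5->E, B4->F, B7->F, B8->T; outcomes B1=T, B2=E, B4=F, B5=E, B7=F, B8=T
input #10, t=13, w=2: events B2->E, B1->T, B5->S, B4->T, B6->T, B7->T, B8->T; outcomes B1=T, B2=E, B4=T, B5=S, B6=T, B7=T, B8=T
the full pool covers 14 outcomes: B1=T, B2=S, B2=E, B4=T, B4=F, B5=S, B5=E, B6=T, B7=T, B7=F, B8=T, B8=F, B9=T, B9=F
every size-1 subset falls short of the 14 outcomes (best: 8/14)
every size-2 subset falls short of the 14 outcomes (best: 13/14)
at size 3, {3, 7, 9} reaches all 14 outcomes; every lexicographically earlier size-3 subset fails
Answer: 3, 7, 9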